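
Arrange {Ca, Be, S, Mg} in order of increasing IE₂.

Ca, Mg, Be, S

The second ionization energy removes an electron from the +1 ion. For each element: Ca⁺ still has 1 valence electron; Be⁺ still has 1 valence electron; S⁺ still has 5 valence electrons; Mg⁺ still has 1 valence electron.
All are still removing valence electrons, so compare the +1 ions as you would atoms: IE_2 generally rises across a period (higher Z_eff) and falls down a group (larger shell), subject to the usual subshell exceptions.
Valence configurations: Ca⁺ [Ar]4s¹, Be⁺ [He]2s¹, S⁺ [Ne]3s²3p³, Mg⁺ [Ne]3s¹.
Approximate IE_2 values (kJ/mol): Ca 1145, Be 1757, S 2252, Mg 1451.
Overall IE_2 order: Ca < Mg < Be < S.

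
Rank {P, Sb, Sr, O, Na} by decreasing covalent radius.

Across a period the added protons contract the valence shell; down a group each new principal shell makes the atom larger.
Neither a single period nor a single group — weigh both effects.
P > O: both effects reinforce here, so P is clearly the larger of the two.
Sb > P: they share group 15; the group trend gives Sb the larger value.
Na > Sb: period and group pull opposite ways; the across-period shift dominates (155 vs 140 pm).
Sr > Na: period and group pull opposite ways; the down-group shift dominates (185 vs 155 pm).
Tabulated atomic radius (pm): O 63, Na 155, P 111, Sr 185, Sb 140.
So from largest to smallest: Sr > Na > Sb > P > O.

Sr > Na > Sb > P > O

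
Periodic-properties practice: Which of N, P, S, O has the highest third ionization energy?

O

Consider each +2 ion: N²⁺ still has 3 valence electrons; P²⁺ still has 3 valence electrons; S²⁺ still has 4 valence electrons; O²⁺ still has 4 valence electrons.
All are still removing valence electrons, so compare the +2 ions as you would atoms: IE_3 generally rises across a period (higher Z_eff) and falls down a group (larger shell), subject to the usual subshell exceptions.
Valence configurations: N²⁺ [He]2s²2p¹, P²⁺ [Ne]3s²3p¹, S²⁺ [Ne]3s²3p², O²⁺ [He]2s²2p².
Approximate IE_3 values (kJ/mol): N 4578, P 2914, S 3357, O 5300.
Hence IE_3: P < S < N < O.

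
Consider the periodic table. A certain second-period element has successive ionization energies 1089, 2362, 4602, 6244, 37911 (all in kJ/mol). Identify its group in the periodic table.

Group 14

Look for the largest jump between consecutive ionization energies: IE5/IE4 ≈ 6.1, far larger than any earlier ratio.
That jump marks the point where a core electron is being removed. So the atom has 4 valence electrons.
A main-group element with 4 valence electrons is in group 14.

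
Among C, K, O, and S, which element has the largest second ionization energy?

The second ionization energy removes an electron from the +1 ion. For each element: C⁺ still has 3 valence electrons; K⁺ is the bare [Ar] core; O⁺ still has 5 valence electrons; S⁺ still has 5 valence electrons.
Usually core removal costs more than valence removal, but here the competition is close: a tightly held n=2 valence electron can cost more to remove than an n=3 core electron, so the actual values have to decide it.
Valence configurations: C⁺ [He]2s²2p¹, O⁺ [He]2s²2p³, S⁺ [Ne]3s²3p³.
Approximate IE_2 values (kJ/mol): C 2353, K 3052, O 3388, S 2252.
Overall IE_2 order: S < C < K < O.

O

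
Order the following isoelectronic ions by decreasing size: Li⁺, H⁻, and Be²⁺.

All of these have 2 electrons, so size is governed by nuclear charge alone: the more protons, the stronger the pull on the same electron cloud, and the smaller the ion.
Nuclear charges: Be²⁺ (Z=4), Li⁺ (Z=3), H⁻ (Z=1).
Largest to smallest: H⁻ > Li⁺ > Be²⁺.

H⁻ > Li⁺ > Be²⁺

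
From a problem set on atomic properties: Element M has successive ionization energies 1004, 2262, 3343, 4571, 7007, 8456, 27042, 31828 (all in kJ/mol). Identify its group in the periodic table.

Group 16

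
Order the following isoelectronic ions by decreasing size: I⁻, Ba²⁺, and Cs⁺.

I⁻, Cs⁺, Ba²⁺

All of these have 54 electrons, so size is governed by nuclear charge alone: the more protons, the stronger the pull on the same electron cloud, and the smaller the ion.
Nuclear charges: Ba²⁺ (Z=56), Cs⁺ (Z=55), I⁻ (Z=53).
Largest to smallest: I⁻ > Cs⁺ > Ba²⁺.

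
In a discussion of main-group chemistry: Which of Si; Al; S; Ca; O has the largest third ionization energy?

O

After 2 electrons have been removed, what remains? Si²⁺ still has 2 valence electrons; Al²⁺ still has 1 valence electron; S²⁺ still has 4 valence electrons; Ca²⁺ is the bare [Ar] core; O²⁺ still has 4 valence electrons.
Usually core removal costs more than valence removal, but here the competition is close: a tightly held n=2 valence electron can cost more to remove than an n=3 core electron, so the actual values have to decide it.
Valence configurations: Si²⁺ [Ne]3s², Al²⁺ [Ne]3s¹, S²⁺ [Ne]3s²3p², O²⁺ [He]2s²2p².
Tabulated IE_3 (kJ/mol): Si 3232, Al 2745, S 3357, Ca 4912, O 5300.
Hence IE_3: Al < Si < S < Ca < O.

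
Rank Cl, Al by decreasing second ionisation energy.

Cl > Al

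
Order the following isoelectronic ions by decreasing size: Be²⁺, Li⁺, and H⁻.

H⁻, Li⁺, Be²⁺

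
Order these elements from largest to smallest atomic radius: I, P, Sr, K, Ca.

K > Sr > Ca > I > P

P is in period 3, group 15; K is in period 4, group 1; Ca is in period 4, group 2; Sr is in period 5, group 2; I is in period 5, group 17.
Atomic radius shrinks across a period as nuclear charge pulls the same shell inward, and grows down a group as new shells are added.
These span different periods and groups, so the two trends combine.
I > P: period and group pull opposite ways; the down-group shift dominates (133 vs 111 pm).
Ca > I: the two effects oppose for this pair; the across-period effect wins (171 vs 133 pm).
Sr > Ca: Sr sits below Ca in group 2, so the down-group effect alone puts Sr larger.
K > Sr: period and group pull opposite ways; the across-period shift dominates (196 vs 185 pm).
Tabulated atomic radius (pm): P 111, K 196, Ca 171, Sr 185, I 133.
So from largest to smallest: K > Sr > Ca > I > P.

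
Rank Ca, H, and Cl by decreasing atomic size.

Ca > Cl > H

H is in period 1, group 1; Cl is in period 3, group 17; Ca is in period 4, group 2.
Across a period the added protons contract the valence shell; down a group each new principal shell makes the atom larger.
Neither a single period nor a single group — weigh both effects.
Cl > H: period and group pull opposite ways; the down-group shift dominates (99 vs 32 pm).
Ca > Cl: relative to Cl, both the across-period and down-group shifts push Ca's atomic radius up.
Tabulated atomic radius (pm): H 32, Cl 99, Ca 171.
So from largest to smallest: Ca > Cl > H.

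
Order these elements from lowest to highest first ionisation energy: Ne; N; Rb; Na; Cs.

Cs < Rb < Na < N < Ne

Across a period the outer electron is held more tightly (higher IE₁); down a group it sits in a higher shell, more shielded, and comes off more easily.
Neither a single period nor a single group — weigh both effects.
Rb > Cs: they share group 1; the group trend gives Rb the larger value.
Na > Rb: Na sits above Rb in group 1, so the down-group effect alone puts Na higher.
N > Na: relative to Na, both the across-period and down-group shifts push N's first ionization energy up.
Ne > N: Ne lies to the right of N in period 2, so the across-period effect alone puts Ne higher.
Approximate values (kJ/mol): N 1402, Ne 2081, Na 496, Rb 403, Cs 376.
So from lowest to highest: Cs < Rb < Na < N < Ne.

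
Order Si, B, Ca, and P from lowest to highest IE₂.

IE_2 is the cost of taking one more electron from the +1 cation: Si⁺ still has 3 valence electrons; B⁺ still has 2 valence electrons; Ca⁺ still has 1 valence electron; P⁺ still has 4 valence electrons.
All are still removing valence electrons, so compare the +1 ions as you would atoms: IE_2 generally rises across a period (higher Z_eff) and falls down a group (larger shell), subject to the usual subshell exceptions.
Valence configurations: Si⁺ [Ne]3s²3p¹, B⁺ [He]2s², Ca⁺ [Ar]4s¹, P⁺ [Ne]3s²3p².
The numbers (kJ/mol): Si 1577, B 2427, Ca 1145, P 1907.
Overall IE_2 order: Ca < Si < P < B.

Ca < Si < P < B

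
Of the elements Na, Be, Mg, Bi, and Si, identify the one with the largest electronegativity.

Bi

Be is in period 2, group 2; Na is in period 3, group 1; Mg is in period 3, group 2; Si is in period 3, group 14; Bi is in period 6, group 15.
Atoms toward the upper right of the periodic table pull bonding electrons most strongly.
These span different periods and groups, so the two trends combine.
Mg > Na: Mg lies to the right of Na in period 3, so the across-period effect alone puts Mg higher.
Be > Mg: Be sits above Mg in group 2, so the down-group effect alone puts Be higher.
Si > Be: period and group pull opposite ways; the across-period shift dominates (1.90 vs 1.57).
Bi > Si: period and group pull opposite ways; the across-period shift dominates (2.02 vs 1.90).
Tabulated electronegativity (Pauling): Be 1.57, Na 0.93, Mg 1.31, Si 1.90, Bi 2.02.
The largest electronegativity among these belongs to Bi.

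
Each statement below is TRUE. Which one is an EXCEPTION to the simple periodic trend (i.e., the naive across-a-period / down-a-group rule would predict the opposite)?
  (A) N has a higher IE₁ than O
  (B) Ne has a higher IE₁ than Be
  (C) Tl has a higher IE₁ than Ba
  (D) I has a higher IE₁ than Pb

The general trend: IE₁ increases across a period and decreases down a group.
(A) N (period 2, group 15) vs O (period 2, group 16): the stated order contradicts the simple trend.
(B) Ne (period 2, group 18) vs Be (period 2, group 2): the stated order agrees with the simple trend.
(C) Tl (period 6, group 13) vs Ba (period 6, group 2): the stated order agrees with the simple trend.
(D) I (period 5, group 17) vs Pb (period 6, group 14): the stated order agrees with the simple trend.
The exception is (A): pairing an electron in O's 2p⁴ costs repulsion energy, so O ionizes more easily than half-filled N (2p³).

(A)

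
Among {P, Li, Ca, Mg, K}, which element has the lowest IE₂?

Ca

IE_2 is the cost of taking one more electron from the +1 cation: P⁺ still has 4 valence electrons; Li⁺ is the bare [He] core; Ca⁺ still has 1 valence electron; Mg⁺ still has 1 valence electron; K⁺ is the bare [Ar] core.
Core electrons are held far more tightly than valence electrons, so K and Li top the IE_2 order.
Valence configurations: P⁺ [Ne]3s²3p², Ca⁺ [Ar]4s¹, Mg⁺ [Ne]3s¹.
Tabulated IE_2 (kJ/mol): P 1907, Li 7298, Ca 1145, Mg 1451, K 3052.
Putting it together, IE_2: Ca < Mg < P < K < Li.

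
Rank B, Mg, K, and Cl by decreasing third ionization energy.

After 2 electrons have been removed, what remains? B²⁺ still has 1 valence electron; Mg²⁺ is the bare [Ne] core; K²⁺ is already 1 electron into the core; Cl²⁺ still has 5 valence electrons.
Pulling an electron out of a noble-gas core costs far more than removing a remaining valence electron, so K and Mg sit at the high end of IE_3.
Valence configurations: B²⁺ [He]2s¹, Cl²⁺ [Ne]3s²3p³.
Approximate IE_3 values (kJ/mol): B 3660, Mg 7733, K 4420, Cl 3822.
So the third ionization energies run B < Cl < K < Mg.

Mg > K > Cl > B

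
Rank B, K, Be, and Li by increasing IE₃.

Consider each +2 ion: B²⁺ still has 1 valence electron; K²⁺ is already 1 electron into the core; Be²⁺ is the bare [He] core; Li²⁺ is already 1 electron into the core.
Breaking into a closed-shell core is much more expensive than removing a leftover valence electron — K, Li and Be have the largest IE_3 here.
Approximate IE_3 values (kJ/mol): B 3660, K 4420, Be 14849, Li 11815.
So the third ionization energies run B < K < Li < Be.

B < K < Li < Be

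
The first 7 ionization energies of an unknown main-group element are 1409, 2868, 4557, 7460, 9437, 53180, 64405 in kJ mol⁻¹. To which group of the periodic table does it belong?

Look for the largest jump between consecutive ionization energies: IE6/IE5 ≈ 5.6, far larger than any earlier ratio.
That jump marks the point where a core electron is being removed. So the atom has 5 valence electrons.
A main-group element with 5 valence electrons is in group 15.

Group 15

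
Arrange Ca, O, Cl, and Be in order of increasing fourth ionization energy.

Cl < Ca < O < Be

After 3 electrons have been removed, what remains? Ca³⁺ is already 1 electron into the core; O³⁺ still has 3 valence electrons; Cl³⁺ still has 4 valence electrons; Be³⁺ is already 1 electron into the core.
Usually core removal costs more than valence removal, but here the competition is close: a tightly held n=2 valence electron can cost more to remove than an n=3 core electron, so the actual values have to decide it.
Valence configurations: O³⁺ [He]2s²2p¹, Cl³⁺ [Ne]3s²3p².
The numbers (kJ/mol): Ca 6491, O 7469, Cl 5159, Be 21007.
Hence IE_4: Cl < Ca < O < Be.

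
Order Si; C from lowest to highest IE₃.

IE_3 is the cost of taking one more electron from the +2 cation: Si²⁺ still has 2 valence electrons; C²⁺ still has 2 valence electrons.
All are still removing valence electrons, so compare the +2 ions as you would atoms: IE_3 generally rises across a period (higher Z_eff) and falls down a group (larger shell), subject to the usual subshell exceptions.
Valence configurations: Si²⁺ [Ne]3s², C²⁺ [He]2s².
The numbers (kJ/mol): Si 3232, C 4620.
Overall IE_3 order: Si < C.

Si < C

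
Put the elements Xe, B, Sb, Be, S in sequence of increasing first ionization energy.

B, Sb, Be, S, Xe

Be is in period 2, group 2; B is in period 2, group 13; S is in period 3, group 16; Sb is in period 5, group 15; Xe is in period 5, group 18.
Across a period the outer electron is held more tightly (higher IE₁); down a group it sits in a higher shell, more shielded, and comes off more easily.
These span different periods and groups, so the two trends combine.
Sb > B: the two effects oppose for this pair; the across-period effect wins (831 vs 801 kJ/mol).
Be > Sb: the two effects oppose for this pair; the down-group effect wins (900 vs 831 kJ/mol).
S > Be: the two effects oppose for this pair; the across-period effect wins (1000 vs 900 kJ/mol).
Xe > S: period and group pull opposite ways; the across-period shift dominates (1170 vs 1000 kJ/mol).
Note the exception: Be has a higher first ionization energy than B, contrary to the simple trend — removing B's lone 2p electron is easier than breaking Be's filled 2s².
For reference (kJ/mol): Be 900, B 801, S 1000, Sb 831, Xe 1170.
So from lowest to highest: B < Sb < Be < S < Xe.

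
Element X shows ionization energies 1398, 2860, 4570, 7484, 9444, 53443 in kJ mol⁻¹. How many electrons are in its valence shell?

Look for the largest jump between consecutive ionization energies: IE6/IE5 ≈ 5.7, far larger than any earlier ratio.
That jump marks the point where a core electron is being removed. So the atom has 5 valence electrons.

5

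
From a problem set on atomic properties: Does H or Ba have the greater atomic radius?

H is in period 1, group 1; Ba is in period 6, group 2.
Radius decreases left→right (rising Z_eff, same n) and increases top→bottom (higher n).
These span different periods and groups, so the two trends combine.
Ba > H: the two effects oppose for this pair; the down-group effect wins (196 vs 32 pm).
For reference (pm): H 32, Ba 196.
So Ba has the greater atomic radius (Ba > H).

Ba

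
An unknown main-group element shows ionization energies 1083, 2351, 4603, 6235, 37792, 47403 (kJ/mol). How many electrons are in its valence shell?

4

Look for the largest jump between consecutive ionization energies: IE5/IE4 ≈ 6.1, far larger than any earlier ratio.
That jump marks the point where a core electron is being removed. So the atom has 4 valence electrons.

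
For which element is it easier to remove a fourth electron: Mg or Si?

After 3 electrons have been removed, what remains? Mg³⁺ is already 1 electron into the core; Si³⁺ still has 1 valence electron.
Core electrons are held far more tightly than valence electrons, so Mg tops the IE_4 order.
Approximate IE_4 values (kJ/mol): Mg 10543, Si 4356.
Hence IE_4: Si < Mg.

Si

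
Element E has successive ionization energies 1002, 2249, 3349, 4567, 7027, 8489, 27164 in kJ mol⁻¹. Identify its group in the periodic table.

Group 16

Look for the largest jump between consecutive ionization energies: IE7/IE6 ≈ 3.2, far larger than any earlier ratio.
That jump marks the point where a core electron is being removed. So the atom has 6 valence electrons.
A main-group element with 6 valence electrons is in group 16.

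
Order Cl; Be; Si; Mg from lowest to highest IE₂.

IE_2 is the cost of taking one more electron from the +1 cation: Cl⁺ still has 6 valence electrons; Be⁺ still has 1 valence electron; Si⁺ still has 3 valence electrons; Mg⁺ still has 1 valence electron.
All are still removing valence electrons, so compare the +1 ions as you would atoms: IE_2 generally rises across a period (higher Z_eff) and falls down a group (larger shell), subject to the usual subshell exceptions.
Valence configurations: Cl⁺ [Ne]3s²3p⁴, Be⁺ [He]2s¹, Si⁺ [Ne]3s²3p¹, Mg⁺ [Ne]3s¹.
Tabulated IE_2 (kJ/mol): Cl 2298, Be 1757, Si 1577, Mg 1451.
Overall IE_2 order: Mg < Si < Be < Cl.

Mg < Si < Be < Cl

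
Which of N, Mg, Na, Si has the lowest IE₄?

Si

The fourth ionization energy removes an electron from the +3 ion. For each element: N³⁺ still has 2 valence electrons; Mg³⁺ is already 1 electron into the core; Na³⁺ is already 2 electrons into the core; Si³⁺ still has 1 valence electron.
Pulling an electron out of a noble-gas core costs far more than removing a remaining valence electron, so Na and Mg sit at the high end of IE_4.
Valence configurations: N³⁺ [He]2s², Si³⁺ [Ne]3s¹.
Approximate IE_4 values (kJ/mol): N 7475, Mg 10543, Na 9543, Si 4356.
Overall IE_4 order: Si < N < Na < Mg.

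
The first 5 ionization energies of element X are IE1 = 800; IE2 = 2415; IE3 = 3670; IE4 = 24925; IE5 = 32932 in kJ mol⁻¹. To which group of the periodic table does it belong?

Group 13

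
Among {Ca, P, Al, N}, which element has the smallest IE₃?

Al

Consider each +2 ion: Ca²⁺ is the bare [Ar] core; P²⁺ still has 3 valence electrons; Al²⁺ still has 1 valence electron; N²⁺ still has 3 valence electrons.
Breaking into a closed-shell core is much more expensive than removing a leftover valence electron — Ca has the largest IE_3 here.
Valence configurations: P²⁺ [Ne]3s²3p¹, Al²⁺ [Ne]3s¹, N²⁺ [He]2s²2p¹.
Tabulated IE_3 (kJ/mol): Ca 4912, P 2914, Al 2745, N 4578.
Hence IE_3: Al < P < N < Ca.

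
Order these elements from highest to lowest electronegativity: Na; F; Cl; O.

O is in period 2, group 16; F is in period 2, group 17; Na is in period 3, group 1; Cl is in period 3, group 17.
Atoms toward the upper right of the periodic table pull bonding electrons most strongly.
Here both period and group differ, so the two effects have to be weighed against each other.
Cl > Na: Cl lies to the right of Na in period 3, so the across-period effect alone puts Cl higher.
O > Cl: period and group pull opposite ways; the down-group shift dominates (3.44 vs 3.16).
F > O: both are in period 2; the period trend gives F the larger value.
For reference (Pauling): O 3.44, F 3.98, Na 0.93, Cl 3.16.
So from highest to lowest: F > O > Cl > Na.

F, O, Cl, Na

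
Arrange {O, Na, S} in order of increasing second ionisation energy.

S < O < Na

The second ionization energy removes an electron from the +1 ion. For each element: O⁺ still has 5 valence electrons; Na⁺ is the bare [Ne] core; S⁺ still has 5 valence electrons.
Core electrons are held far more tightly than valence electrons, so Na tops the IE_2 order.
Valence configurations: O⁺ [He]2s²2p³, S⁺ [Ne]3s²3p³.
Approximate IE_2 values (kJ/mol): O 3388, Na 4562, S 2252.
Hence IE_2: S < O < Na.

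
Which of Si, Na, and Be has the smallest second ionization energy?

Si

The second ionization energy removes an electron from the +1 ion. For each element: Si⁺ still has 3 valence electrons; Na⁺ is the bare [Ne] core; Be⁺ still has 1 valence electron.
Core electrons are held far more tightly than valence electrons, so Na tops the IE_2 order.
Valence configurations: Si⁺ [Ne]3s²3p¹, Be⁺ [He]2s¹.
Tabulated IE_2 (kJ/mol): Si 1577, Na 4562, Be 1757.
Hence IE_2: Si < Be < Na.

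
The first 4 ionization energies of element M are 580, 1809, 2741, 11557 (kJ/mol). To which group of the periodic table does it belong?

Look for the largest jump between consecutive ionization energies: IE4/IE3 ≈ 4.2, far larger than any earlier ratio.
That jump marks the point where a core electron is being removed. So the atom has 3 valence electrons.
A main-group element with 3 valence electrons is in group 13.

Group 13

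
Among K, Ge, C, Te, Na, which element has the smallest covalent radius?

C

C is in period 2, group 14; Na is in period 3, group 1; K is in period 4, group 1; Ge is in period 4, group 14; Te is in period 5, group 16.
Radius decreases left→right (rising Z_eff, same n) and increases top→bottom (higher n).
Here both period and group differ, so the two effects have to be weighed against each other.
Ge > C: they share group 14; the group trend gives Ge the larger value.
Te > Ge: the two effects oppose for this pair; the down-group effect wins (136 vs 121 pm).
Na > Te: the two effects oppose for this pair; the across-period effect wins (155 vs 136 pm).
K > Na: they share group 1; the group trend gives K the larger value.
For reference (pm): C 75, Na 155, K 196, Ge 121, Te 136.
The smallest covalent radius among these belongs to C.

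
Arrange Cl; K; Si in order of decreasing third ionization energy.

After 2 electrons have been removed, what remains? Cl²⁺ still has 5 valence electrons; K²⁺ is already 1 electron into the core; Si²⁺ still has 2 valence electrons.
Breaking into a closed-shell core is much more expensive than removing a leftover valence electron — K has the largest IE_3 here.
Valence configurations: Cl²⁺ [Ne]3s²3p³, Si²⁺ [Ne]3s².
Tabulated IE_3 (kJ/mol): Cl 3822, K 4420, Si 3232.
Overall IE_3 order: Si < Cl < K.

K, Cl, Si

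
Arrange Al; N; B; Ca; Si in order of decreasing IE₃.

Ca > N > B > Si > Al

Consider each +2 ion: Al²⁺ still has 1 valence electron; N²⁺ still has 3 valence electrons; B²⁺ still has 1 valence electron; Ca²⁺ is the bare [Ar] core; Si²⁺ still has 2 valence electrons.
Core electrons are held far more tightly than valence electrons, so Ca tops the IE_3 order.
Valence configurations: Al²⁺ [Ne]3s¹, N²⁺ [He]2s²2p¹, B²⁺ [He]2s¹, Si²⁺ [Ne]3s².
Tabulated IE_3 (kJ/mol): Al 2745, N 4578, B 3660, Ca 4912, Si 3232.
Overall IE_3 order: Al < Si < B < N < Ca.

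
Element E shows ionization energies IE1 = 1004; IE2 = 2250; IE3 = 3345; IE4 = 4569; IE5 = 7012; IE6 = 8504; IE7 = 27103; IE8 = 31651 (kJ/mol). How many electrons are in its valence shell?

6

Look for the largest jump between consecutive ionization energies: IE7/IE6 ≈ 3.2, far larger than any earlier ratio.
That jump marks the point where a core electron is being removed. So the atom has 6 valence electrons.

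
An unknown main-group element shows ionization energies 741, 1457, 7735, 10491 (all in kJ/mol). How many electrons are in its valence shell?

Look for the largest jump between consecutive ionization energies: IE3/IE2 ≈ 5.3, far larger than any earlier ratio.
That jump marks the point where a core electron is being removed. So the atom has 2 valence electrons.

2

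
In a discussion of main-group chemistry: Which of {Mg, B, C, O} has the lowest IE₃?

Consider each +2 ion: Mg²⁺ is the bare [Ne] core; B²⁺ still has 1 valence electron; C²⁺ still has 2 valence electrons; O²⁺ still has 4 valence electrons.
Pulling an electron out of a noble-gas core costs far more than removing a remaining valence electron, so Mg sits at the high end of IE_3.
Valence configurations: B²⁺ [He]2s¹, C²⁺ [He]2s², O²⁺ [He]2s²2p².
Tabulated IE_3 (kJ/mol): Mg 7733, B 3660, C 4620, O 5300.
So the third ionization energies run B < C < O < Mg.

B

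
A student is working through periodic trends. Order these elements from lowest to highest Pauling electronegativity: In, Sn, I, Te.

Smaller atoms with higher effective nuclear charge are more electronegative.
All lie in period 5, so electronegativity increases left to right.
So from lowest to highest: In < Sn < Te < I.

In < Sn < Te < I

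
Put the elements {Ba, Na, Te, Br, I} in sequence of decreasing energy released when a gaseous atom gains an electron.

Br > I > Te > Na > Ba

EA tends to increase across a period and decrease down a group, though the pattern is less regular than for IE or radius.
These span different periods and groups, so the two trends combine.
Na > Ba: the two effects oppose for this pair; the down-group effect wins (53 vs 14 kJ/mol).
Te > Na: period and group pull opposite ways; the across-period shift dominates (190 vs 53 kJ/mol).
I > Te: both are in period 5; the period trend gives I the larger value.
Br > I: Br sits above I in group 17, so the down-group effect alone puts Br higher.
For reference (kJ/mol): Na 53, Br 325, Te 190, I 295, Ba 14.
So from highest to lowest: Br > I > Te > Na > Ba.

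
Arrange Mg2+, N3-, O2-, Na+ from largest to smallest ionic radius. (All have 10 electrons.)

All of these have 10 electrons, so size is governed by nuclear charge alone: the more protons, the stronger the pull on the same electron cloud, and the smaller the ion.
Nuclear charges: Mg2+ (Z=12), Na+ (Z=11), O2- (Z=8), N3- (Z=7).
Largest to smallest: N3- > O2- > Na+ > Mg2+.

N3- > O2- > Na+ > Mg2+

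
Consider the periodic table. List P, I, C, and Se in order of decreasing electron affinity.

Atoms with high Z_eff and room in the valence shell (especially the halogens) have the most exothermic electron affinities.
These sit on a diagonal, where the across-period and down-group effects partly cancel.
C > P: the two effects oppose for this pair; the down-group effect wins (122 vs 72 kJ/mol).
Se > C: period and group pull opposite ways; the across-period shift dominates (195 vs 122 kJ/mol).
I > Se: the two effects oppose for this pair; the across-period effect wins (295 vs 195 kJ/mol).
Approximate values (kJ/mol): C 122, P 72, Se 195, I 295.
So from highest to lowest: I > Se > C > P.

I > Se > C > P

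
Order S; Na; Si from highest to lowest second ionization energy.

Na, S, Si

IE_2 is the cost of taking one more electron from the +1 cation: S⁺ still has 5 valence electrons; Na⁺ is the bare [Ne] core; Si⁺ still has 3 valence electrons.
Breaking into a closed-shell core is much more expensive than removing a leftover valence electron — Na has the largest IE_2 here.
Valence configurations: S⁺ [Ne]3s²3p³, Si⁺ [Ne]3s²3p¹.
Tabulated IE_2 (kJ/mol): S 2252, Na 4562, Si 1577.
Hence IE_2: Si < S < Na.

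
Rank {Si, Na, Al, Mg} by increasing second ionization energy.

Consider each +1 ion: Si⁺ still has 3 valence electrons; Na⁺ is the bare [Ne] core; Al⁺ still has 2 valence electrons; Mg⁺ still has 1 valence electron.
Core electrons are held far more tightly than valence electrons, so Na tops the IE_2 order.
Valence configurations: Si⁺ [Ne]3s²3p¹, Al⁺ [Ne]3s², Mg⁺ [Ne]3s¹.
Si⁺ loses a lone 3p electron whereas Al⁺ must break into a filled 3s² pair, so IE_2(Al) > IE_2(Si) even though Si has the higher nuclear charge.
Approximate IE_2 values (kJ/mol): Si 1577, Na 4562, Al 1817, Mg 1451.
So the second ionization energies run Mg < Si < Al < Na.

Mg < Si < Al < Na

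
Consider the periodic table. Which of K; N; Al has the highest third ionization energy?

Consider each +2 ion: K²⁺ is already 1 electron into the core; N²⁺ still has 3 valence electrons; Al²⁺ still has 1 valence electron.
Usually core removal costs more than valence removal, but here the competition is close: a tightly held n=2 valence electron can cost more to remove than an n=3 core electron, so the actual values have to decide it.
Valence configurations: N²⁺ [He]2s²2p¹, Al²⁺ [Ne]3s¹.
The numbers (kJ/mol): K 4420, N 4578, Al 2745.
So the third ionization energies run Al < K < N.

N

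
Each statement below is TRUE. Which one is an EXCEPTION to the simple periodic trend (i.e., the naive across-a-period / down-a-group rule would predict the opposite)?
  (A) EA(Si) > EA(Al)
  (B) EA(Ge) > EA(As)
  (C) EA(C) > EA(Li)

The general trend: electron affinity increases across a period and decreases down a group.
(A) Si (period 3, group 14) vs Al (period 3, group 13): the stated order agrees with the simple trend.
(B) Ge (period 4, group 14) vs As (period 4, group 15): the stated order contradicts the simple trend.
(C) C (period 2, group 14) vs Li (period 2, group 1): the stated order agrees with the simple trend.
The exception is (B): adding an electron to As's half-filled 4p³ is unfavourable, so Ge (4p²) has the more exothermic EA.

(B)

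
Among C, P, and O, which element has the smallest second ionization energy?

P

The second ionization energy removes an electron from the +1 ion. For each element: C⁺ still has 3 valence electrons; P⁺ still has 4 valence electrons; O⁺ still has 5 valence electrons.
All are still removing valence electrons, so compare the +1 ions as you would atoms: IE_2 generally rises across a period (higher Z_eff) and falls down a group (larger shell), subject to the usual subshell exceptions.
Valence configurations: C⁺ [He]2s²2p¹, P⁺ [Ne]3s²3p², O⁺ [He]2s²2p³.
Tabulated IE_2 (kJ/mol): C 2353, P 1907, O 3388.
So the second ionization energies run P < C < O.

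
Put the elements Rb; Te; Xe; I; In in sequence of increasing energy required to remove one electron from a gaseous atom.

Rb is in period 5, group 1; In is in period 5, group 13; Te is in period 5, group 16; I is in period 5, group 17; Xe is in period 5, group 18.
First ionization energy rises across a period (greater Z_eff holds electrons more tightly) and falls down a group (valence electrons are farther from the nucleus).
All lie in period 5, so first ionization energy increases left to right.
So from lowest to highest: Rb < In < Te < I < Xe.

Rb < In < Te < I < Xe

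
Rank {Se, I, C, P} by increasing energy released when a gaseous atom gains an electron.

C is in period 2, group 14; P is in period 3, group 15; Se is in period 4, group 16; I is in period 5, group 17.
Atoms with high Z_eff and room in the valence shell (especially the halogens) have the most exothermic electron affinities.
These sit on a diagonal, where the across-period and down-group effects partly cancel.
C > P: period and group pull opposite ways; the down-group shift dominates (122 vs 72 kJ/mol).
Se > C: the two effects oppose for this pair; the across-period effect wins (195 vs 122 kJ/mol).
I > Se: the two effects oppose for this pair; the across-period effect wins (295 vs 195 kJ/mol).
For reference (kJ/mol): C 122, P 72, Se 195, I 295.
So from lowest to highest: P < C < Se < I.

P < C < Se < I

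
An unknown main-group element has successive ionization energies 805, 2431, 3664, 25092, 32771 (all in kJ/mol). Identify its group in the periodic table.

Look for the largest jump between consecutive ionization energies: IE4/IE3 ≈ 6.8, far larger than any earlier ratio.
That jump marks the point where a core electron is being removed. So the atom has 3 valence electrons.
A main-group element with 3 valence electrons is in group 13.

Group 13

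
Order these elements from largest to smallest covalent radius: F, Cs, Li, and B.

Cs > Li > B > F

Li is in period 2, group 1; B is in period 2, group 13; F is in period 2, group 17; Cs is in period 6, group 1.
Moving right in a period, electrons are added to the same shell under a stronger nuclear pull, so atoms get smaller; moving down, a new shell is opened and atoms get larger.
These span different periods and groups, so the two trends combine.
B > F: B lies to the left of F in period 2, so the across-period effect alone puts B larger.
Li > B: Li lies to the left of B in period 2, so the across-period effect alone puts Li larger.
Cs > Li: they share group 1; the group trend gives Cs the larger value.
Tabulated atomic radius (pm): Li 133, B 85, F 64, Cs 232.
So from largest to smallest: Cs > Li > B > F.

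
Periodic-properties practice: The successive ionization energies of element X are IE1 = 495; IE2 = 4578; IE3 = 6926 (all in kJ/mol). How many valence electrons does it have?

Look for the largest jump between consecutive ionization energies: IE2/IE1 ≈ 9.2, far larger than any earlier ratio.
That jump marks the point where a core electron is being removed. So the atom has 1 valence electron.

1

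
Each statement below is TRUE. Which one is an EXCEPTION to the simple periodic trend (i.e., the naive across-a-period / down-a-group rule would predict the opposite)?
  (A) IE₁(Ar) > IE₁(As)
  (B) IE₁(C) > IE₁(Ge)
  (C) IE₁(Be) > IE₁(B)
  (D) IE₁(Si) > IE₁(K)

The general trend: IE₁ increases across a period and decreases down a group.
(A) Ar (period 3, group 18) vs As (period 4, group 15): the stated order agrees with the simple trend.
(B) C (period 2, group 14) vs Ge (period 4, group 14): the stated order agrees with the simple trend.
(C) Be (period 2, group 2) vs B (period 2, group 13): the stated order contradicts the simple trend.
(D) Si (period 3, group 14) vs K (period 4, group 1): the stated order agrees with the simple trend.
The exception is (C): removing B's lone 2p electron is easier than breaking Be's filled 2s².

(C)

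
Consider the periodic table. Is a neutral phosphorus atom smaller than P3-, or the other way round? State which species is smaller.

P

Forming P3- adds 3 electrons to P. More electron–electron repulsion in the same shell, with unchanged nuclear charge, lets the cloud expand.
An anion is larger than its parent atom: P3- > P.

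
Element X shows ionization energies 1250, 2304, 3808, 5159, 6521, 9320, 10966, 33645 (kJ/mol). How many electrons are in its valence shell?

Look for the largest jump between consecutive ionization energies: IE8/IE7 ≈ 3.1, far larger than any earlier ratio.
That jump marks the point where a core electron is being removed. So the atom has 7 valence electrons.

7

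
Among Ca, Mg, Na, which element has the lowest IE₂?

After 1 electron has been removed, what remains? Ca⁺ still has 1 valence electron; Mg⁺ still has 1 valence electron; Na⁺ is the bare [Ne] core.
Pulling an electron out of a noble-gas core costs far more than removing a remaining valence electron, so Na sits at the high end of IE_2.
Valence configurations: Ca⁺ [Ar]4s¹, Mg⁺ [Ne]3s¹.
Tabulated IE_2 (kJ/mol): Ca 1145, Mg 1451, Na 4562.
Overall IE_2 order: Ca < Mg < Na.

Ca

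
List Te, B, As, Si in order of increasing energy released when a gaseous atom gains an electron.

B is in period 2, group 13; Si is in period 3, group 14; As is in period 4, group 15; Te is in period 5, group 16.
EA tends to increase across a period and decrease down a group, though the pattern is less regular than for IE or radius.
These sit on a diagonal, where the across-period and down-group effects partly cancel.
As > B: the two effects oppose for this pair; the across-period effect wins (78 vs 27 kJ/mol).
Si > As: period and group pull opposite ways; the down-group shift dominates (134 vs 78 kJ/mol).
Te > Si: the two effects oppose for this pair; the across-period effect wins (190 vs 134 kJ/mol).
Approximate values (kJ/mol): B 27, Si 134, As 78, Te 190.
So from lowest to highest: B < As < Si < Te.

B, As, Si, Te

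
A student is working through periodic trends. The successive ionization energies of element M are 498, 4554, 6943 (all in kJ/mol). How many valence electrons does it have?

1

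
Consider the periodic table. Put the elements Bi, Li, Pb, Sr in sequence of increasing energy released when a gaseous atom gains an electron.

Sr < Pb < Li < Bi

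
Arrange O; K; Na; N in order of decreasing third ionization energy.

Na, O, N, K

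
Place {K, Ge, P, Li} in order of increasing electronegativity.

Li is in period 2, group 1; P is in period 3, group 15; K is in period 4, group 1; Ge is in period 4, group 14.
EN rises left→right (higher Z_eff, smaller atoms) and falls top→bottom (larger, more shielded atoms).
Here both period and group differ, so the two effects have to be weighed against each other.
Li > K: they share group 1; the group trend gives Li the larger value.
Ge > Li: the two effects oppose for this pair; the across-period effect wins (2.01 vs 0.98).
P > Ge: relative to Ge, both the across-period and down-group shifts push P's electronegativity up.
For reference (Pauling): Li 0.98, P 2.19, K 0.82, Ge 2.01.
So from lowest to highest: K < Li < Ge < P.

K < Li < Ge < P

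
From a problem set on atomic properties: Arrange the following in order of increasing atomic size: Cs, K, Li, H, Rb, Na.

H < Li < Na < K < Rb < Cs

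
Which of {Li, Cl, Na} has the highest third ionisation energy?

Consider each +2 ion: Li²⁺ is already 1 electron into the core; Cl²⁺ still has 5 valence electrons; Na²⁺ is already 1 electron into the core.
Core electrons are held far more tightly than valence electrons, so Na and Li top the IE_3 order.
The numbers (kJ/mol): Li 11815, Cl 3822, Na 6910.
Hence IE_3: Cl < Na < Li.

Li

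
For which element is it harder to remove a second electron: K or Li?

Li

After 1 electron has been removed, what remains? K⁺ is the bare [Ar] core; Li⁺ is the bare [He] core.
All of these are removing an electron from a noble-gas core or deeper; the smaller core (lower principal quantum number) is held far more tightly, and within a period the higher nuclear charge binds the same core more tightly.
The numbers (kJ/mol): K 3052, Li 7298.
Overall IE_2 order: K < Li.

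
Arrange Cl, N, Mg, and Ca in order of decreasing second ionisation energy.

IE_2 is the cost of taking one more electron from the +1 cation: Cl⁺ still has 6 valence electrons; N⁺ still has 4 valence electrons; Mg⁺ still has 1 valence electron; Ca⁺ still has 1 valence electron.
All are still removing valence electrons, so compare the +1 ions as you would atoms: IE_2 generally rises across a period (higher Z_eff) and falls down a group (larger shell), subject to the usual subshell exceptions.
Valence configurations: Cl⁺ [Ne]3s²3p⁴, N⁺ [He]2s²2p², Mg⁺ [Ne]3s¹, Ca⁺ [Ar]4s¹.
Approximate IE_2 values (kJ/mol): Cl 2298, N 2856, Mg 1451, Ca 1145.
So the second ionization energies run Ca < Mg < Cl < N.

N, Cl, Mg, Ca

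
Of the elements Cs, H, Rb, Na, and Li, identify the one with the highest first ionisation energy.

H is in period 1, group 1; Li is in period 2, group 1; Na is in period 3, group 1; Rb is in period 5, group 1; Cs is in period 6, group 1.
IE₁ increases left→right with effective nuclear charge and decreases top→bottom as the valence shell moves farther out.
All are in group 1, so first ionization energy increases up the group.
The highest first ionisation energy among these belongs to H.

H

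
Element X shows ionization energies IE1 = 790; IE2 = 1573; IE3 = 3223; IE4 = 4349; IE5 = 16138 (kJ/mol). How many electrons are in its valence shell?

4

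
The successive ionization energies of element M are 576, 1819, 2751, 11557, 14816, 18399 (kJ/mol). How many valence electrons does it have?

Look for the largest jump between consecutive ionization energies: IE4/IE3 ≈ 4.2, far larger than any earlier ratio.
That jump marks the point where a core electron is being removed. So the atom has 3 valence electrons.

3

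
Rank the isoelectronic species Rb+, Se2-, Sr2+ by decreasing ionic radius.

All of these have 36 electrons, so size is governed by nuclear charge alone: the more protons, the stronger the pull on the same electron cloud, and the smaller the ion.
Nuclear charges: Sr2+ (Z=38), Rb+ (Z=37), Se2- (Z=34).
Largest to smallest: Se2- > Rb+ > Sr2+.

Se2-, Rb+, Sr2+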